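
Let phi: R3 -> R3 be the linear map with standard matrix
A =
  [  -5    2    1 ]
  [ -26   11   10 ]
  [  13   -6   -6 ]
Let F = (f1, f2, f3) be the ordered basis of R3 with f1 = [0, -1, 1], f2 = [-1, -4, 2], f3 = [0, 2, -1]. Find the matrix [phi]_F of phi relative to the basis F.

[[-1, 0, 0], [1, 1, -3], [1, 3, 0]]

With P the matrix whose columns are f1, ..., f3, [phi]_F = P^(-1) A P.
Column by column: phi(f1) = A f1 = [-1, -1, 0]; its F-coordinates [-1, 1, 1] give column 1.
Continuing for each basis vector yields [phi]_F = [[-1, 0, 0], [1, 1, -3], [1, 3, 0]].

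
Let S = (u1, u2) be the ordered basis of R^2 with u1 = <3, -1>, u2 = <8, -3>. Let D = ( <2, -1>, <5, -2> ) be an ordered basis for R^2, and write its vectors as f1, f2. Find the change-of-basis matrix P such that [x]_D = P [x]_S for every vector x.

[[-1, -1], [1, 2]]

Let M have columns uj and N have columns fj. Then for every x, N [x]_D = x = M [x]_S, so P = N^(-1) M.
Since det N = 1, N^(-1) has integer entries; multiplying gives P = [[-1, -1], [1, 2]].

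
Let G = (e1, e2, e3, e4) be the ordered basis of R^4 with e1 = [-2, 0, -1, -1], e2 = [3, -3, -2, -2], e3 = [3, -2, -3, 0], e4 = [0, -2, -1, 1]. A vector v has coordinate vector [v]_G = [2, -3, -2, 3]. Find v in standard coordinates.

v = M [v]_G, where M has columns e1, ..., e4.
Carrying out the matrix-vector product, v = [-19, 7, 7, 7].

[-19, 7, 7, 7]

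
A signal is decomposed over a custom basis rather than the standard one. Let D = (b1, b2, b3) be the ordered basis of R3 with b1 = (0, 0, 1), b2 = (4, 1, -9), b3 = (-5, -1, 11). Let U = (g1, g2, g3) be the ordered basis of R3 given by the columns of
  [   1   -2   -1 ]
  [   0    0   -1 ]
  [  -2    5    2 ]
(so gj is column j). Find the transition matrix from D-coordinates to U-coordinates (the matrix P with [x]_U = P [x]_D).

Take x = bj: its D-coordinates are the j-th standard unit vector, so P e_j — column j of P — equals [bj]_U.
b1 = 2g1 + g2 + 0·g3, giving column 1 = (2, 1, 0); repeating for each j gives P = [[2, 1, -2], [1, -1, 1], [0, -1, 1]].

[[2, 1, -2], [1, -1, 1], [0, -1, 1]]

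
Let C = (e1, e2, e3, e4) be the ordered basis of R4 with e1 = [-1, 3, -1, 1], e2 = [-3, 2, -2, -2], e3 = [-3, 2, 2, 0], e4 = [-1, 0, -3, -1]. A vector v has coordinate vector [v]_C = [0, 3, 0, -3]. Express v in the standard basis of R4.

By definition v = 0·e1 + 3e2 + 0·e3 - 3e4.
Summing componentwise gives [-6, 6, 3, -3].

[-6, 6, 3, -3]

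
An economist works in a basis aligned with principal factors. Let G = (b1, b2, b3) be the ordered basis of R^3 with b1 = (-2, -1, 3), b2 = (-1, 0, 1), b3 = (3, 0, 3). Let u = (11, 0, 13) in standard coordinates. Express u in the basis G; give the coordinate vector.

[u]_G is the unique c with M c = u, where M has columns b1, ..., b3.
Gaussian elimination on [M | u] yields c = (0, 1, 4).
Check: 0·b1 + b2 + 4b3 = (11, 0, 13).

(0, 1, 4)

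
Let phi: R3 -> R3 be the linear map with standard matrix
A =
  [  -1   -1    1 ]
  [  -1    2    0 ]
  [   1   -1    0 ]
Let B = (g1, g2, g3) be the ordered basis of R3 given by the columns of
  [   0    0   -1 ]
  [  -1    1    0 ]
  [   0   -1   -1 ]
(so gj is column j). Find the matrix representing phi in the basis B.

[[2, -3, 0], [0, -1, 1], [-1, 2, 0]]

With P the matrix whose columns are g1, ..., g3, [phi]_B = P^(-1) A P.
Column by column: phi(g1) = A g1 = (1, -2, 1); its B-coordinates (2, 0, -1) give column 1.
Continuing for each basis vector yields [phi]_B = [[2, -3, 0], [0, -1, 1], [-1, 2, 0]].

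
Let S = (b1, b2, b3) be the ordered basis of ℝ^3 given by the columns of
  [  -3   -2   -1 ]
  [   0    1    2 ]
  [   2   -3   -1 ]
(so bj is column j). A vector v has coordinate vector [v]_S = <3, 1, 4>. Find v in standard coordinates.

<-15, 9, -1>

The coordinates say v = 3b1 + b2 + 4b3; adding the scaled basis vectors gives <-15, 9, -1>.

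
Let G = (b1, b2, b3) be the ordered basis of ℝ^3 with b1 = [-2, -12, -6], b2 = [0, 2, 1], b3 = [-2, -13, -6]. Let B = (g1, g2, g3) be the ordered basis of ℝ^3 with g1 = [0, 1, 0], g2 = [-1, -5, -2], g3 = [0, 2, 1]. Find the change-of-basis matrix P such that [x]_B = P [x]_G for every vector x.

[[2, 0, 1], [2, 0, 2], [-2, 1, -2]]

Let M have columns bj and N have columns gj. Then for every x, N [x]_B = x = M [x]_G, so P = N^(-1) M.
Since det N = 1, N^(-1) has integer entries; multiplying gives P = [[2, 0, 1], [2, 0, 2], [-2, 1, -2]].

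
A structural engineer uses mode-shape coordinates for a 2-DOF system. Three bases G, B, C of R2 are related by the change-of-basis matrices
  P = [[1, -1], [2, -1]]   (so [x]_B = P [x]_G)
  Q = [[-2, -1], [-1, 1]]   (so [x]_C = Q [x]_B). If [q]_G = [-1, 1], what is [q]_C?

[7, -1]

Apply P to get B-coordinates [-2, -3], then Q to get C-coordinates.
The result is [q]_C = [7, -1].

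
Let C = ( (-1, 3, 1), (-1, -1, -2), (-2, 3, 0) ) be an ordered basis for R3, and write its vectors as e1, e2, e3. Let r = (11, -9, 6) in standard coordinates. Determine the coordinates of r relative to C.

(0, -3, -4)

We seek scalars with c_1 e1 + ... + c_3 e3 = r; equivalently solve M c = r where the columns of M are e1, ..., e3.
Solving this 3x3 system gives c = (0, -3, -4).
Check: 0·e1 - 3e2 - 4e3 = (11, -9, 6).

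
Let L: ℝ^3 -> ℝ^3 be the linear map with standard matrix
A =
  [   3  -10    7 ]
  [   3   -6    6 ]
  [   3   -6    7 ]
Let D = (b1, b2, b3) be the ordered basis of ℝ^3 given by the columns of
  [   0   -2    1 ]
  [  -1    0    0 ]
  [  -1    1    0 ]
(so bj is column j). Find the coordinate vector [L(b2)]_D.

<0, 1, 3>

Column 2 of [L]_D is the D-coordinate vector of L(b2).
In standard coordinates L(b2) = A b2 = <1, 0, 1>.
Converting to D: <1, 0, 1> = 0·b1 + b2 + 3b3, so the coordinate vector is <0, 1, 3>.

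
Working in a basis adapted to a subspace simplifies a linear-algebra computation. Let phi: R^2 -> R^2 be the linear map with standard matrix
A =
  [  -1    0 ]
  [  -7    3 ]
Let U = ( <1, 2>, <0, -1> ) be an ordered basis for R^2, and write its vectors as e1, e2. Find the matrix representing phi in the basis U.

[[-1, 0], [-1, 3]]

Let P have columns e1, e2. Then [phi]_U = P^(-1) A P.
Here det P = -1, so P^(-1) is integer; computing A P first and then P^(-1)(A P) gives [[-1, 0], [-1, 3]].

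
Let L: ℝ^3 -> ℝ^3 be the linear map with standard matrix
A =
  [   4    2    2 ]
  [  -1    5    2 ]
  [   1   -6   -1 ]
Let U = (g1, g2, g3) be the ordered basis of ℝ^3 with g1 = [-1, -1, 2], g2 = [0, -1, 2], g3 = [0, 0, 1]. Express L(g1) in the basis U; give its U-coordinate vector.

[2, -2, 3]

Compute L(g1) = A g1 = [-2, 0, 3] in standard coordinates.
Then write this in U-coordinates: solve for y in y_1 g1 + ... + y_3 g3 = [-2, 0, 3].
This gives y = [2, -2, 3], which is column 1 of [L]_U.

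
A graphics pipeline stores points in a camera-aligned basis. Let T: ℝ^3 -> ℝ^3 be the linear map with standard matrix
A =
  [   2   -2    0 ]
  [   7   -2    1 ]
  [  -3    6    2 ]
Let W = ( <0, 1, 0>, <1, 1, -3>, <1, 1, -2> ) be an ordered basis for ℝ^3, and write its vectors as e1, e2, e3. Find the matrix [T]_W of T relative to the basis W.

The j-th column of [T]_W is [T(ej)]_W.
T(e1) = A e1 = <-2, -2, 6> = 0·e1 - 2e2 + 0·e3, so column 1 is <0, -2, 0>.
Repeating for e2, e3 and assembling the columns gives [[0, 2, 3], [-2, 3, 1], [0, -3, -1]].

[[0, 2, 3], [-2, 3, 1], [0, -3, -1]]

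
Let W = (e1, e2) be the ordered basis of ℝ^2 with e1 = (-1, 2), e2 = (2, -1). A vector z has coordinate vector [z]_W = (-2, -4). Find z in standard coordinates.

The coordinates say z = -2e1 - 4e2; adding the scaled basis vectors gives (-6, 0).

(-6, 0)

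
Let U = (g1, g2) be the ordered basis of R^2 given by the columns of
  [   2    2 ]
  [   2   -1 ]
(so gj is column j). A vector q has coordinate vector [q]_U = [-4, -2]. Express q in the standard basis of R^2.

The coordinates say q = -4g1 - 2g2; adding the scaled basis vectors gives [-12, -6].

[-12, -6]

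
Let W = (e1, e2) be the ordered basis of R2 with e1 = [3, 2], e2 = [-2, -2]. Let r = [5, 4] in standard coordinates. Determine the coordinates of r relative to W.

Write r = c_1 e1 + c_2 e2 and solve for the c_i.
System: 3c_1 - 2c_2 = 5, 2c_1 - 2c_2 = 4; solving gives c_1 = 1, c_2 = -1.
Check: e1 - e2 = [5, 4].

[1, -1]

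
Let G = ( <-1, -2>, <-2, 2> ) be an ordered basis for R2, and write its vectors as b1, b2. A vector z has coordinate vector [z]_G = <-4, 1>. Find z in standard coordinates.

<2, 10>

By definition z = -4b1 + b2.
Summing componentwise gives <2, 10>.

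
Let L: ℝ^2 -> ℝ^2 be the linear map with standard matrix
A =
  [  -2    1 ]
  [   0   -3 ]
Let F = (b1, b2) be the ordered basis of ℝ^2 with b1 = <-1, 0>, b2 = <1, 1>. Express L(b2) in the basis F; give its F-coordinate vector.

Column 2 of [L]_F is the F-coordinate vector of L(b2).
In standard coordinates L(b2) = A b2 = <-1, -3>.
Converting to F: <-1, -3> = -2b1 - 3b2, so the coordinate vector is <-2, -3>.

<-2, -3>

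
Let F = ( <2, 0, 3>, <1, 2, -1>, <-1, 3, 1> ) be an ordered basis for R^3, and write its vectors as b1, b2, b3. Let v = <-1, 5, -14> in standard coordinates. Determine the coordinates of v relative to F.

Write v = c_1 b1 + ... + c_3 b3 and solve for the c_i.
Row-reducing the augmented matrix [M | v] gives c = (-3, 4, -1).
Check: -3b1 + 4b2 - b3 = <-1, 5, -14>.

<-3, 4, -1>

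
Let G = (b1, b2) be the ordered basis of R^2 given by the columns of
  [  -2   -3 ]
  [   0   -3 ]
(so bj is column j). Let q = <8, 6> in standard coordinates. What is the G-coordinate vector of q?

<-1, -2>

Write q = c_1 b1 + c_2 b2 and solve for the c_i.
System: -2c_1 - 3c_2 = 8, 0c_1 - 3c_2 = 6; solving gives c_1 = -1, c_2 = -2.
Check: -b1 - 2b2 = <8, 6>.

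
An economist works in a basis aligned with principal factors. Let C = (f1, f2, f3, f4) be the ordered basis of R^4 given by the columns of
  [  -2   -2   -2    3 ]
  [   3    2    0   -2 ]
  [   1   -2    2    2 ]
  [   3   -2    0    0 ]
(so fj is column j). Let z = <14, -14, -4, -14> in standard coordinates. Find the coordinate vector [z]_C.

[z]_C is the unique c with M c = z, where M has columns f1, ..., f4.
Gaussian elimination on [M | z] yields c = (-4, 1, -1, 2).
Check: -4f1 + f2 - f3 + 2f4 = <14, -14, -4, -14>.

<-4, 1, -1, 2>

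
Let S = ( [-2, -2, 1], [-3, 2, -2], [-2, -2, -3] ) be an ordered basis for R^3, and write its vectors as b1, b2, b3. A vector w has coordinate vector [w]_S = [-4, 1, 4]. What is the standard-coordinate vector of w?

The coordinates say w = -4b1 + b2 + 4b3; adding the scaled basis vectors gives [-3, 2, -18].

[-3, 2, -18]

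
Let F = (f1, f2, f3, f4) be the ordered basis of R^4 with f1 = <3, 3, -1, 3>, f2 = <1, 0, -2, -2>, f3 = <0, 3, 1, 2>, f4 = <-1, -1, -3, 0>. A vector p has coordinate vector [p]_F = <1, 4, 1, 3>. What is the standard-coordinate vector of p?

<4, 3, -17, -3>

The coordinates say p = f1 + 4f2 + f3 + 3f4; adding the scaled basis vectors gives <4, 3, -17, -3>.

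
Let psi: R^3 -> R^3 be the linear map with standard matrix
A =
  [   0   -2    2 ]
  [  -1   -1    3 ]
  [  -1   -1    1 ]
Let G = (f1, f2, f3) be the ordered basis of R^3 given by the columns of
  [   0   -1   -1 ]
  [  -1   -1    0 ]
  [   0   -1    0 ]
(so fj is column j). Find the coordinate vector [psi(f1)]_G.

Compute psi(f1) = A f1 = [2, 1, 1] in standard coordinates.
Then write this in G-coordinates: solve for y in y_1 f1 + ... + y_3 f3 = [2, 1, 1].
This gives y = [0, -1, -1], which is column 1 of [psi]_G.

[0, -1, -1]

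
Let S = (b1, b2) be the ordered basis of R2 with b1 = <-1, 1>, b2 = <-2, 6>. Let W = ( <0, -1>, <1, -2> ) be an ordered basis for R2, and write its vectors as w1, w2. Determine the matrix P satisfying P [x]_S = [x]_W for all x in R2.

[[1, -2], [-1, -2]]

Let M have columns bj and N have columns wj. Then for every x, N [x]_W = x = M [x]_S, so P = N^(-1) M.
Since det N = 1, N^(-1) has integer entries; multiplying gives P = [[1, -2], [-1, -2]].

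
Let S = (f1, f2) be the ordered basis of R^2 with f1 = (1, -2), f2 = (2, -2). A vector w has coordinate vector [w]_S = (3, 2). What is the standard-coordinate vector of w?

(7, -10)

w = M [w]_S, where M has columns f1, f2.
Carrying out the matrix-vector product, w = (7, -10).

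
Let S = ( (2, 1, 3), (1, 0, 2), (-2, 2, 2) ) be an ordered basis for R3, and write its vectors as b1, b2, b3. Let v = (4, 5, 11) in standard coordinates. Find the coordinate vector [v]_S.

(3, 0, 1)

We seek scalars with c_1 b1 + ... + c_3 b3 = v; equivalently solve M c = v where the columns of M are b1, ..., b3.
Gaussian elimination on [M | v] yields c = (3, 0, 1).
Check: 3b1 + 0·b2 + b3 = (4, 5, 11).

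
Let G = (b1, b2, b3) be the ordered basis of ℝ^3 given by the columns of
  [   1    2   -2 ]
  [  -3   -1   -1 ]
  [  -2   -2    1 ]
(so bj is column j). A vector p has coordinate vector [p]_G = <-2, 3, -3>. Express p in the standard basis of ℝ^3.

<10, 6, -5>

By definition p = -2b1 + 3b2 - 3b3.
Summing componentwise gives <10, 6, -5>.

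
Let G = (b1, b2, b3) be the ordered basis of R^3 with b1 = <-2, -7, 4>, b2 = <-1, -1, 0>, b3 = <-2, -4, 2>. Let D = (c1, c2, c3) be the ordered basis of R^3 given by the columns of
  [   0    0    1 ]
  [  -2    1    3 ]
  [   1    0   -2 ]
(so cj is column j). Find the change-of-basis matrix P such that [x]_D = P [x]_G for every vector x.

[[0, -2, -2], [-1, -2, -2], [-2, -1, -2]]

Column j of P is [bj]_D, since P maps G-coordinates to D-coordinates.
Expressing b1 in D: b1 = 0·c1 - c2 - 2c3, so column 1 of P is <0, -1, -2>.
Doing the same for each bj gives P = [[0, -2, -2], [-1, -2, -2], [-2, -1, -2]].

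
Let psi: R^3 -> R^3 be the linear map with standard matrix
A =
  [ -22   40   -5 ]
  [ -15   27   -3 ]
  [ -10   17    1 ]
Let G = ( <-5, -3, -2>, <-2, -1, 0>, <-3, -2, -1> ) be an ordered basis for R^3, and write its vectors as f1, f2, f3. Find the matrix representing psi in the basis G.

With P the matrix whose columns are f1, ..., f3, [psi]_G = P^(-1) A P.
Column by column: psi(f1) = A f1 = <0, 0, -3>; its G-coordinates <3, -3, -3> give column 1.
Continuing for each basis vector yields [psi]_G = [[3, -1, 2], [-3, 2, -2], [-3, -1, 1]].

[[3, -1, 2], [-3, 2, -2], [-3, -1, 1]]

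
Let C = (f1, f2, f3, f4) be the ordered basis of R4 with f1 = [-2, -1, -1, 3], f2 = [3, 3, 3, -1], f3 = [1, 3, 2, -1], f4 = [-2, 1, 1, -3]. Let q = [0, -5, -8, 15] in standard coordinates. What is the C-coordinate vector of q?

[1, -3, 3, -4]

We seek scalars with c_1 f1 + ... + c_4 f4 = q; equivalently solve M c = q where the columns of M are f1, ..., f4.
Gaussian elimination on [M | q] yields c = (1, -3, 3, -4).
Check: f1 - 3f2 + 3f3 - 4f4 = [0, -5, -8, 15].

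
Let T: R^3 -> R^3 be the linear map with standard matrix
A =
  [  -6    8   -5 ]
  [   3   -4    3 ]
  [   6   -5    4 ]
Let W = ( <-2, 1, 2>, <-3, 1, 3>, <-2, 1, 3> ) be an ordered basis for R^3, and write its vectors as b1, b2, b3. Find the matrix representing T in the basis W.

[[-3, -1, 2], [-2, -3, -3], [1, 0, 0]]

Let P have columns b1, ..., b3. Then [T]_W = P^(-1) A P.
Here det P = 1, so P^(-1) is integer; computing A P first and then P^(-1)(A P) gives [[-3, -1, 2], [-2, -3, -3], [1, 0, 0]].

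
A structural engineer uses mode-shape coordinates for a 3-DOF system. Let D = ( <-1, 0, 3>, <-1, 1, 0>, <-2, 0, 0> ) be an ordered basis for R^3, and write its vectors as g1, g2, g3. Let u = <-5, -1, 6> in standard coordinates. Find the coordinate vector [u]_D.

<2, -1, 2>

Write u = c_1 g1 + ... + c_3 g3 and solve for the c_i.
Solving this 3x3 system gives c = (2, -1, 2).
Check: 2g1 - g2 + 2g3 = <-5, -1, 6>.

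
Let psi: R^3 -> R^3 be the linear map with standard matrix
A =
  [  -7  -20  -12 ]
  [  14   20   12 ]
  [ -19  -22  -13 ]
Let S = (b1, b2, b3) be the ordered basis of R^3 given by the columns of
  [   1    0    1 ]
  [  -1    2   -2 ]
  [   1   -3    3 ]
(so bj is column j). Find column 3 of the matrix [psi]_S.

[-2, 3, -1]

Compute psi(b3) = A b3 = [-3, 10, -14] in standard coordinates.
Then write this in S-coordinates: solve for y in y_1 b1 + ... + y_3 b3 = [-3, 10, -14].
This gives y = [-2, 3, -1], which is column 3 of [psi]_S.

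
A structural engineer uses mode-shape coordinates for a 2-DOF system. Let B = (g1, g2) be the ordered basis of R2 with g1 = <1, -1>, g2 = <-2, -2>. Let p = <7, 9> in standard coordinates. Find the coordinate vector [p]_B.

<-1, -4>

Write p = c_1 g1 + c_2 g2 and solve for the c_i.
System: c_1 - 2c_2 = 7, -c_1 - 2c_2 = 9; solving gives c_1 = -1, c_2 = -4.
Check: -g1 - 4g2 = <7, 9>.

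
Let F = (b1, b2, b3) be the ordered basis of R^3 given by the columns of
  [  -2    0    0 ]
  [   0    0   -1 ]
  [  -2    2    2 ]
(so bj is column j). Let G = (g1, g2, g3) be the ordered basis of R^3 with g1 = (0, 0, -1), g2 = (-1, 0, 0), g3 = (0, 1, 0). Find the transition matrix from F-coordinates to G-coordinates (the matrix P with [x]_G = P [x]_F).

[[2, -2, -2], [2, 0, 0], [0, 0, -1]]

Let M have columns bj and N have columns gj. Then for every x, N [x]_G = x = M [x]_F, so P = N^(-1) M.
Since det N = 1, N^(-1) has integer entries; multiplying gives P = [[2, -2, -2], [2, 0, 0], [0, 0, -1]].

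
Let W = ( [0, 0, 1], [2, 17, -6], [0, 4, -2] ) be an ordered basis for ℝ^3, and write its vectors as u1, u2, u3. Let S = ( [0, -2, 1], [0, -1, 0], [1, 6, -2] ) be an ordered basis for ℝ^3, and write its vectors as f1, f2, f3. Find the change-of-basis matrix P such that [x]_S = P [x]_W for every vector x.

Column j of P is [uj]_S, since P maps W-coordinates to S-coordinates.
Expressing u1 in S: u1 = f1 - 2f2 + 0·f3, so column 1 of P is [1, -2, 0].
Doing the same for each uj gives P = [[1, -2, -2], [-2, -1, 0], [0, 2, 0]].

[[1, -2, -2], [-2, -1, 0], [0, 2, 0]]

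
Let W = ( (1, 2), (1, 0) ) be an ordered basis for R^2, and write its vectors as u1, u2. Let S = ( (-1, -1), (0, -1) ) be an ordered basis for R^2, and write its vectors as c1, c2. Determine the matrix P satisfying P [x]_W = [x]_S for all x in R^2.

[[-1, -1], [-1, 1]]

Take x = uj: its W-coordinates are the j-th standard unit vector, so P e_j — column j of P — equals [uj]_S.
u1 = -c1 - c2, giving column 1 = (-1, -1); repeating for each j gives P = [[-1, -1], [-1, 1]].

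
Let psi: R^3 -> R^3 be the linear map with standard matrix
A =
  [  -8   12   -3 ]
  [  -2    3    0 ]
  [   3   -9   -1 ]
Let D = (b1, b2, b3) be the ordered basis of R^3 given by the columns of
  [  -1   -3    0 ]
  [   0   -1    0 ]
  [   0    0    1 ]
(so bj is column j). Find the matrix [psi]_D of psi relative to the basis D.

[[-2, -3, 3], [-2, -3, 0], [-3, 0, -1]]

Let P have columns b1, ..., b3. Then [psi]_D = P^(-1) A P.
Here det P = 1, so P^(-1) is integer; computing A P first and then P^(-1)(A P) gives [[-2, -3, 3], [-2, -3, 0], [-3, 0, -1]].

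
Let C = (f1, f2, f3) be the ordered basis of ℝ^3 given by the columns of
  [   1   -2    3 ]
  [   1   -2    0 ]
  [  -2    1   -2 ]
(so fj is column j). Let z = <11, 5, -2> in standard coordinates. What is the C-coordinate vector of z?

We seek scalars with c_1 f1 + ... + c_3 f3 = z; equivalently solve M c = z where the columns of M are f1, ..., f3.
Row-reducing the augmented matrix [M | z] gives c = (-3, -4, 2).
Check: -3f1 - 4f2 + 2f3 = <11, 5, -2>.

<-3, -4, 2>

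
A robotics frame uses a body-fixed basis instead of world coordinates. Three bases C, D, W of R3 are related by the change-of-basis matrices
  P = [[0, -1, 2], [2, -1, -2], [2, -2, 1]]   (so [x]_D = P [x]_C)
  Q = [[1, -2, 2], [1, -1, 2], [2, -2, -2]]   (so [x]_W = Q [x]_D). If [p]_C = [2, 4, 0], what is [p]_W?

First [p]_D = P [p]_C = [-4, 0, -4].
Then [p]_W = Q [p]_D = [-12, -12, 0].

[-12, -12, 0]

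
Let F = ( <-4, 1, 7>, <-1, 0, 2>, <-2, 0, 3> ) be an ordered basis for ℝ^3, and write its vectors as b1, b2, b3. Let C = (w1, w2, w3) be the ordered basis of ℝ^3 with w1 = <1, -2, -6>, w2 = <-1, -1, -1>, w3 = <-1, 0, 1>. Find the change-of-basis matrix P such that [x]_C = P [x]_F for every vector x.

[[-1, -1, -1], [1, 2, 2], [2, -2, -1]]

Column j of P is [bj]_C, since P maps F-coordinates to C-coordinates.
Expressing b1 in C: b1 = -w1 + w2 + 2w3, so column 1 of P is <-1, 1, 2>.
Doing the same for each bj gives P = [[-1, -1, -1], [1, 2, 2], [2, -2, -1]].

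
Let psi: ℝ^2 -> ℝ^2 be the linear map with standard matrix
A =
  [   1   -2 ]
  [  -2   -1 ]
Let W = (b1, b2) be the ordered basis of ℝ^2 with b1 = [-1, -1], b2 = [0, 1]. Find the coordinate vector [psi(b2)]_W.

[2, 1]

Column 2 of [psi]_W is the W-coordinate vector of psi(b2).
In standard coordinates psi(b2) = A b2 = [-2, -1].
Converting to W: [-2, -1] = 2b1 + b2, so the coordinate vector is [2, 1].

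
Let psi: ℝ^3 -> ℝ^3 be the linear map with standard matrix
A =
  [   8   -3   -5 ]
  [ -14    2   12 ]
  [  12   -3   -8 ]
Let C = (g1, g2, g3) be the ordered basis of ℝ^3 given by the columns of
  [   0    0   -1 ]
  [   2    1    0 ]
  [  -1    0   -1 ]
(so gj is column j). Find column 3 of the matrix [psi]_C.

Compute psi(g3) = A g3 = <-3, 2, -4> in standard coordinates.
Then write this in C-coordinates: solve for y in y_1 g1 + ... + y_3 g3 = <-3, 2, -4>.
This gives y = <1, 0, 3>, which is column 3 of [psi]_C.

<1, 0, 3>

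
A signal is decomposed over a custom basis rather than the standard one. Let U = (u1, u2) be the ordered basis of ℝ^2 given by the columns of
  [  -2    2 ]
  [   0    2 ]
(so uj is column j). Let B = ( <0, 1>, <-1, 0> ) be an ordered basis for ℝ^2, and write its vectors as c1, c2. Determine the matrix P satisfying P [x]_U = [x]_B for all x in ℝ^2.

[[0, 2], [2, -2]]

Let M have columns uj and N have columns cj. Then for every x, N [x]_B = x = M [x]_U, so P = N^(-1) M.
Since det N = 1, N^(-1) has integer entries; multiplying gives P = [[0, 2], [2, -2]].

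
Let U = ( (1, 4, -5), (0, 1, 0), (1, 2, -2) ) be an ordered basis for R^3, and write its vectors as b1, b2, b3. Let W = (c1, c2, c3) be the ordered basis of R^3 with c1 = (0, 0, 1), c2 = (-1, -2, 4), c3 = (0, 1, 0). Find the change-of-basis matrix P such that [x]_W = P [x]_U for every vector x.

Column j of P is [bj]_W, since P maps U-coordinates to W-coordinates.
Expressing b1 in W: b1 = -c1 - c2 + 2c3, so column 1 of P is (-1, -1, 2).
Doing the same for each bj gives P = [[-1, 0, 2], [-1, 0, -1], [2, 1, 0]].

[[-1, 0, 2], [-1, 0, -1], [2, 1, 0]]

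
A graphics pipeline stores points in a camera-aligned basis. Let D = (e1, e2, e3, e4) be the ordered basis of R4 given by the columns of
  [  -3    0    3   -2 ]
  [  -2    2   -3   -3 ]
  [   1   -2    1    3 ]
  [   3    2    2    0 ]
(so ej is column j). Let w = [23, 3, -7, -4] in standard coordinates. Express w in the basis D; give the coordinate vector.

Write w = c_1 e1 + ... + c_4 e4 and solve for the c_i.
Row-reducing the augmented matrix [M | w] gives c = (-2, -2, 3, -4).
Check: -2e1 - 2e2 + 3e3 - 4e4 = [23, 3, -7, -4].

[-2, -2, 3, -4]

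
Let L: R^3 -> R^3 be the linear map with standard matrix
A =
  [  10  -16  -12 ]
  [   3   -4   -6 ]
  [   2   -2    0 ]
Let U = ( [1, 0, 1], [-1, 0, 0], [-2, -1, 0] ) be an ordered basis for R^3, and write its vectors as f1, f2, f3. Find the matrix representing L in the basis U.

Let P have columns f1, ..., f3. Then [L]_U = P^(-1) A P.
Here det P = 1, so P^(-1) is integer; computing A P first and then P^(-1)(A P) gives [[2, -2, -2], [-2, 2, -2], [3, 3, 2]].

[[2, -2, -2], [-2, 2, -2], [3, 3, 2]]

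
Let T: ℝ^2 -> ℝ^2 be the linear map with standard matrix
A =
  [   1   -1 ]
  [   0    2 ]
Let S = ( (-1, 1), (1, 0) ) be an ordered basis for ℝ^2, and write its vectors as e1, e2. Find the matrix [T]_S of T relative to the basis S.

Let P have columns e1, e2. Then [T]_S = P^(-1) A P.
Here det P = -1, so P^(-1) is integer; computing A P first and then P^(-1)(A P) gives [[2, 0], [0, 1]].

[[2, 0], [0, 1]]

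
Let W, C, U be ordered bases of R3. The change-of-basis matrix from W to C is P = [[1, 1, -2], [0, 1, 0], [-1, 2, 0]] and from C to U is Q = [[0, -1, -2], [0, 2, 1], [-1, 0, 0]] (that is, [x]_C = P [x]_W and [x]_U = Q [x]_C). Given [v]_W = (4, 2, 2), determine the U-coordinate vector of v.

(-2, 4, -2)

Apply P to get C-coordinates (2, 2, 0), then Q to get U-coordinates.
The result is [v]_U = (-2, 4, -2).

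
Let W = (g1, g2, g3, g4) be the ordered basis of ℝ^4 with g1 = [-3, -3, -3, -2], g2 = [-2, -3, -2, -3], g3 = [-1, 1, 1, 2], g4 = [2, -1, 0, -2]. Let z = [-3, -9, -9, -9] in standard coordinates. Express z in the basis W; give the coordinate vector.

[z]_W is the unique c with M c = z, where M has columns g1, ..., g4.
Solving this 4x4 system gives c = (3, -1, -2, 1).
Check: 3g1 - g2 - 2g3 + g4 = [-3, -9, -9, -9].

[3, -1, -2, 1]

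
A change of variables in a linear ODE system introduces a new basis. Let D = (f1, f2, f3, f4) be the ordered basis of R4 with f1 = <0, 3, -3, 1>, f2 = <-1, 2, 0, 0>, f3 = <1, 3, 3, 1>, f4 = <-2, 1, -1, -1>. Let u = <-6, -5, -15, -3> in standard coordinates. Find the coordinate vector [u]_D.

<1, 2, -4, 0>

We seek scalars with c_1 f1 + ... + c_4 f4 = u; equivalently solve M c = u where the columns of M are f1, ..., f4.
Solving this 4x4 system gives c = (1, 2, -4, 0).
Check: f1 + 2f2 - 4f3 + 0·f4 = <-6, -5, -15, -3>.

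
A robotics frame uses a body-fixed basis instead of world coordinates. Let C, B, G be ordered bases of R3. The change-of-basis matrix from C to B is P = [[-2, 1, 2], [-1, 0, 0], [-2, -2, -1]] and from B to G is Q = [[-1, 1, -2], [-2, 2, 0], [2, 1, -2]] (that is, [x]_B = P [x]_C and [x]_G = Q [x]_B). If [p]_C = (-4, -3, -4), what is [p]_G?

First [p]_B = P [p]_C = (-3, 4, 18).
Then [p]_G = Q [p]_B = (-29, 14, -38).

(-29, 14, -38)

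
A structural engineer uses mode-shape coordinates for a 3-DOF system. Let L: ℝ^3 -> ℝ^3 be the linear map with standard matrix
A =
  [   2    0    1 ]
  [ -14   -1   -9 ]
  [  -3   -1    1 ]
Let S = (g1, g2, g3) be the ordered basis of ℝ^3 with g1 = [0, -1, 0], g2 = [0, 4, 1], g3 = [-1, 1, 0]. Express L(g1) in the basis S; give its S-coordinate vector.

Compute L(g1) = A g1 = [0, 1, 1] in standard coordinates.
Then write this in S-coordinates: solve for y in y_1 g1 + ... + y_3 g3 = [0, 1, 1].
This gives y = [3, 1, 0], which is column 1 of [L]_S.

[3, 1, 0]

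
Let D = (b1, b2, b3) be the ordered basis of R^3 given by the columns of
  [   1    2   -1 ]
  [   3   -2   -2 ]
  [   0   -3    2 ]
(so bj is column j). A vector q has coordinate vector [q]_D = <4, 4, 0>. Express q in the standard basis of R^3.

The coordinates say q = 4b1 + 4b2 + 0·b3; adding the scaled basis vectors gives <12, 4, -12>.

<12, 4, -12>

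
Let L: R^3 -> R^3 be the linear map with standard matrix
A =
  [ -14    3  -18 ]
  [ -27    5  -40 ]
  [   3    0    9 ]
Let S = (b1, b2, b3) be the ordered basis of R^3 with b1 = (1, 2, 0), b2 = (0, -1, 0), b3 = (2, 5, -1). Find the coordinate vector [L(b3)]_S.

(-1, 2, 3)

Column 3 of [L]_S is the S-coordinate vector of L(b3).
In standard coordinates L(b3) = A b3 = (5, 11, -3).
Converting to S: (5, 11, -3) = -b1 + 2b2 + 3b3, so the coordinate vector is (-1, 2, 3).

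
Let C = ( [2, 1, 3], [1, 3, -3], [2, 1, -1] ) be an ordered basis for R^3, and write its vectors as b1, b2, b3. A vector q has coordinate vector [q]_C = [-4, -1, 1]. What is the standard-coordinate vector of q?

q = M [q]_C, where M has columns b1, ..., b3.
Carrying out the matrix-vector product, q = [-7, -6, -10].

[-7, -6, -10]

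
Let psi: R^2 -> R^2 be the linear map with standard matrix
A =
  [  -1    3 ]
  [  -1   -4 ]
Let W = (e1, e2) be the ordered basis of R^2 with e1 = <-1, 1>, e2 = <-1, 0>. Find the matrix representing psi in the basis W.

With P the matrix whose columns are e1, e2, [psi]_W = P^(-1) A P.
Column by column: psi(e1) = A e1 = <4, -3>; its W-coordinates <-3, -1> give column 1.
Continuing for each basis vector yields [psi]_W = [[-3, 1], [-1, -2]].

[[-3, 1], [-1, -2]]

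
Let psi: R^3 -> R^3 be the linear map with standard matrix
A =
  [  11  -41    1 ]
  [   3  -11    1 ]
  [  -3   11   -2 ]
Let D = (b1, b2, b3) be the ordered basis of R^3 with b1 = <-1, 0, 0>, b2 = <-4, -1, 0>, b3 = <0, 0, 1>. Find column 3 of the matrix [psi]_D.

Column 3 of [psi]_D is the D-coordinate vector of psi(b3).
In standard coordinates psi(b3) = A b3 = <1, 1, -2>.
Converting to D: <1, 1, -2> = 3b1 - b2 - 2b3, so the coordinate vector is <3, -1, -2>.

<3, -1, -2>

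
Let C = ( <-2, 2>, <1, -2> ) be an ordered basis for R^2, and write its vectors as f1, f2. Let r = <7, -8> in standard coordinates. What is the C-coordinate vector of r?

[r]_C is the unique c with M c = r, where M has columns f1, f2.
System: -2c_1 + c_2 = 7, 2c_1 - 2c_2 = -8; solving gives c_1 = -3, c_2 = 1.
Check: -3f1 + f2 = <7, -8>.

<-3, 1>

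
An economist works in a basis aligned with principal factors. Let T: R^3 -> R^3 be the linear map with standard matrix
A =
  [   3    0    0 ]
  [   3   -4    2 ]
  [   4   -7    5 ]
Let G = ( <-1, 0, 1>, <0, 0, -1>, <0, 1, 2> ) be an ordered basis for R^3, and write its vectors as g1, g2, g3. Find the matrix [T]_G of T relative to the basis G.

[[3, 0, 0], [0, 1, -3], [-1, -2, 0]]

With P the matrix whose columns are g1, ..., g3, [T]_G = P^(-1) A P.
Column by column: T(g1) = A g1 = <-3, -1, 1>; its G-coordinates <3, 0, -1> give column 1.
Continuing for each basis vector yields [T]_G = [[3, 0, 0], [0, 1, -3], [-1, -2, 0]].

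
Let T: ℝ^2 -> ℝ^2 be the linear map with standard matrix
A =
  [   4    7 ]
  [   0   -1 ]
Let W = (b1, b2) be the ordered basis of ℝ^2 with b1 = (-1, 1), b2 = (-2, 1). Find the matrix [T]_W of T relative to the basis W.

Let P have columns b1, b2. Then [T]_W = P^(-1) A P.
Here det P = 1, so P^(-1) is integer; computing A P first and then P^(-1)(A P) gives [[1, -3], [-2, 2]].

[[1, -3], [-2, 2]]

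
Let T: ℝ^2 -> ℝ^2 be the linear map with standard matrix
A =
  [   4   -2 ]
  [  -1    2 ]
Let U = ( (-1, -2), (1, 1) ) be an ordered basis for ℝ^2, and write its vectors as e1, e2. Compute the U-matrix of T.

The j-th column of [T]_U is [T(ej)]_U.
T(e1) = A e1 = (0, -3) = 3e1 + 3e2, so column 1 is (3, 3).
Repeating for e2 and assembling the columns gives [[3, 1], [3, 3]].

[[3, 1], [3, 3]]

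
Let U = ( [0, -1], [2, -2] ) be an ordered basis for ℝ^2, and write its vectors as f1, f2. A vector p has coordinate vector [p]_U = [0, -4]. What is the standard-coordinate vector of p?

[-8, 8]

p = M [p]_U, where M has columns f1, f2.
Carrying out the matrix-vector product, p = [-8, 8].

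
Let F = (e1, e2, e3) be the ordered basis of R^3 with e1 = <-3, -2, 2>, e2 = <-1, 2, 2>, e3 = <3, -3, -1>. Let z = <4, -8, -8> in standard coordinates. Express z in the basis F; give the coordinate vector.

<0, -4, 0>

Write z = c_1 e1 + ... + c_3 e3 and solve for the c_i.
Row-reducing the augmented matrix [M | z] gives c = (0, -4, 0).
Check: 0·e1 - 4e2 + 0·e3 = <4, -8, -8>.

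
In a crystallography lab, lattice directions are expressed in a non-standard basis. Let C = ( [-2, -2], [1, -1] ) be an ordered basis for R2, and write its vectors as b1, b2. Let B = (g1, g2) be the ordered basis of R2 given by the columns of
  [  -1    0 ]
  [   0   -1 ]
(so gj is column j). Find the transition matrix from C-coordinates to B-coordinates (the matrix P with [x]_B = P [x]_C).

Take x = bj: its C-coordinates are the j-th standard unit vector, so P e_j — column j of P — equals [bj]_B.
b1 = 2g1 + 2g2, giving column 1 = [2, 2]; repeating for each j gives P = [[2, -1], [2, 1]].

[[2, -1], [2, 1]]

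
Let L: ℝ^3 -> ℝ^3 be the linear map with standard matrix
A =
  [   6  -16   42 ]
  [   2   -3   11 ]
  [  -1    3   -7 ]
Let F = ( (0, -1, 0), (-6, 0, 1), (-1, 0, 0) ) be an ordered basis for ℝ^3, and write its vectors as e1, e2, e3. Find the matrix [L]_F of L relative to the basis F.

[[-3, 1, 2], [-3, -1, 1], [2, 0, 0]]

The j-th column of [L]_F is [L(ej)]_F.
L(e1) = A e1 = (16, 3, -3) = -3e1 - 3e2 + 2e3, so column 1 is (-3, -3, 2).
Repeating for e2, e3 and assembling the columns gives [[-3, 1, 2], [-3, -1, 1], [2, 0, 0]].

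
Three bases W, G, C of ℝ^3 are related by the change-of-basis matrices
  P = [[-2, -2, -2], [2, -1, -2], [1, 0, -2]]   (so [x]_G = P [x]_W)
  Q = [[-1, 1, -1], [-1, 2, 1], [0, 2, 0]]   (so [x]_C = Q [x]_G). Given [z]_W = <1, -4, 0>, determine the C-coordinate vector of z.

Composing the changes, [z]_C = Q P [z]_W.
Q P = [[3, 1, 2], [7, 0, -4], [4, -2, -4]]; applying this to <1, -4, 0> gives <-1, 7, 12>.

<-1, 7, 12>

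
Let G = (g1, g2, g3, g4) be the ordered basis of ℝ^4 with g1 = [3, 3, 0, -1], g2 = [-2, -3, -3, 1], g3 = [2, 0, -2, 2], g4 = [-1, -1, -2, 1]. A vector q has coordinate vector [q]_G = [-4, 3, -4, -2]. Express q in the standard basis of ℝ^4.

[-24, -19, 3, -3]

By definition q = -4g1 + 3g2 - 4g3 - 2g4.
Summing componentwise gives [-24, -19, 3, -3].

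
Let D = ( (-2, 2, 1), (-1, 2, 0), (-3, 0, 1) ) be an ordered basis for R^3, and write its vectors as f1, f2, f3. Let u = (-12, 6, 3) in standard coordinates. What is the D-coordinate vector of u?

(0, 3, 3)

[u]_D is the unique c with M c = u, where M has columns f1, ..., f3.
Solving this 3x3 system gives c = (0, 3, 3).
Check: 0·f1 + 3f2 + 3f3 = (-12, 6, 3).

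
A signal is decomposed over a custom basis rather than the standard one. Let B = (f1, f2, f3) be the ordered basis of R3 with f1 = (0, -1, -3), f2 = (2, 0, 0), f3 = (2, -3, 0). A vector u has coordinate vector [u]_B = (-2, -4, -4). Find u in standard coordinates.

(-16, 14, 6)

The coordinates say u = -2f1 - 4f2 - 4f3; adding the scaled basis vectors gives (-16, 14, 6).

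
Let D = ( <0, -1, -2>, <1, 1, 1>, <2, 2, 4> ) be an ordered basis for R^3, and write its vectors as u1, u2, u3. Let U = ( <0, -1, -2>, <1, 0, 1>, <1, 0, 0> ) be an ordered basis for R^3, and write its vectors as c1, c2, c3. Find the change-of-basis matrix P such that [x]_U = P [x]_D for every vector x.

Column j of P is [uj]_U, since P maps D-coordinates to U-coordinates.
Expressing u1 in U: u1 = c1 + 0·c2 + 0·c3, so column 1 of P is <1, 0, 0>.
Doing the same for each uj gives P = [[1, -1, -2], [0, -1, 0], [0, 2, 2]].

[[1, -1, -2], [0, -1, 0], [0, 2, 2]]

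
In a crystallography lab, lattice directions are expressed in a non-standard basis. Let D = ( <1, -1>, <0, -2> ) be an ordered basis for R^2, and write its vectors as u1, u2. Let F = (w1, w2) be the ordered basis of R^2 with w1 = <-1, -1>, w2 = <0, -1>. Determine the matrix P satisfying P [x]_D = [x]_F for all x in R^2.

[[-1, 0], [2, 2]]

Take x = uj: its D-coordinates are the j-th standard unit vector, so P e_j — column j of P — equals [uj]_F.
u1 = -w1 + 2w2, giving column 1 = <-1, 2>; repeating for each j gives P = [[-1, 0], [2, 2]].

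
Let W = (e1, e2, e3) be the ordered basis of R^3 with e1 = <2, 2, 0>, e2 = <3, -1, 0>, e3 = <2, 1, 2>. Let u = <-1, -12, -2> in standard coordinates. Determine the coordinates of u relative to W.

<-4, 3, -1>

Write u = c_1 e1 + ... + c_3 e3 and solve for the c_i.
Gaussian elimination on [M | u] yields c = (-4, 3, -1).
Check: -4e1 + 3e2 - e3 = <-1, -12, -2>.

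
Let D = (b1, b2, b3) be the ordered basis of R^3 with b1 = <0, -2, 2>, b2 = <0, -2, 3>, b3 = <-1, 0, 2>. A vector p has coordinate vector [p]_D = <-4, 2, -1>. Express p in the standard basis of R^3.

p = M [p]_D, where M has columns b1, ..., b3.
Carrying out the matrix-vector product, p = <1, 4, -4>.

<1, 4, -4>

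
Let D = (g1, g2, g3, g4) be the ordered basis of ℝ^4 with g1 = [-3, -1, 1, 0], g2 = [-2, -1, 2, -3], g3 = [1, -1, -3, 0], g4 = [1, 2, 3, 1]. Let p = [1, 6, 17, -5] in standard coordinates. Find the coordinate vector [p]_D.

Write p = c_1 g1 + ... + c_4 g4 and solve for the c_i.
Gaussian elimination on [M | p] yields c = (-1, 3, 0, 4).
Check: -g1 + 3g2 + 0·g3 + 4g4 = [1, 6, 17, -5].

[-1, 3, 0, 4]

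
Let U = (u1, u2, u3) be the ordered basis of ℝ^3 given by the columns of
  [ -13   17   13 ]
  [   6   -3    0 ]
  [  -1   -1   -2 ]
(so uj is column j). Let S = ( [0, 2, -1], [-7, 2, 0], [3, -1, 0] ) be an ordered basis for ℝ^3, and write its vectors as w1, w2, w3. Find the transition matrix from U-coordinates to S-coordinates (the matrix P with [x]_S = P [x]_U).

[[1, 1, 2], [1, -2, -1], [-2, 1, 2]]

Let M have columns uj and N have columns wj. Then for every x, N [x]_S = x = M [x]_U, so P = N^(-1) M.
Since det N = -1, N^(-1) has integer entries; multiplying gives P = [[1, 1, 2], [1, -2, -1], [-2, 1, 2]].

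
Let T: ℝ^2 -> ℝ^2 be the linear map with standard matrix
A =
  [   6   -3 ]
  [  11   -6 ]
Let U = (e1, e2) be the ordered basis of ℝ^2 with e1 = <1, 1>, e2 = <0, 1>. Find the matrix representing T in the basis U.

[[3, -3], [2, -3]]

Let P have columns e1, e2. Then [T]_U = P^(-1) A P.
Here det P = 1, so P^(-1) is integer; computing A P first and then P^(-1)(A P) gives [[3, -3], [2, -3]].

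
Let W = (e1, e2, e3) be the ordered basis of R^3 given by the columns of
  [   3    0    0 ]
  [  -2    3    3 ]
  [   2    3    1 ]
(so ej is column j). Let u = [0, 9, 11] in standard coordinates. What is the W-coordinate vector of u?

[u]_W is the unique c with M c = u, where M has columns e1, ..., e3.
Gaussian elimination on [M | u] yields c = (0, 4, -1).
Check: 0·e1 + 4e2 - e3 = [0, 9, 11].

[0, 4, -1]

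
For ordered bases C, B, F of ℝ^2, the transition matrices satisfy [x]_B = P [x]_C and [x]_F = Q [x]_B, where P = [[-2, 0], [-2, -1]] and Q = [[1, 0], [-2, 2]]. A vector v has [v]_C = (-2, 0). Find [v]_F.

(4, 0)

Apply P to get B-coordinates (4, 4), then Q to get F-coordinates.
The result is [v]_F = (4, 0).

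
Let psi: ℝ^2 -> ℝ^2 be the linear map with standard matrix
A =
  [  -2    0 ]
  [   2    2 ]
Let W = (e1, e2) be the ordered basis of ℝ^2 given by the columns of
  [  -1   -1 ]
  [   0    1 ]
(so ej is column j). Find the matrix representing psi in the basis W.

The j-th column of [psi]_W is [psi(ej)]_W.
psi(e1) = A e1 = [2, -2] = 0·e1 - 2e2, so column 1 is [0, -2].
Repeating for e2 and assembling the columns gives [[0, -2], [-2, 0]].

[[0, -2], [-2, 0]]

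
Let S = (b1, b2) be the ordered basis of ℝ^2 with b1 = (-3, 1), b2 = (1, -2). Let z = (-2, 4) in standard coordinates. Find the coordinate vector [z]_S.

[z]_S is the unique c with M c = z, where M has columns b1, b2.
System: -3c_1 + c_2 = -2, c_1 - 2c_2 = 4; solving gives c_1 = 0, c_2 = -2.
Check: 0·b1 - 2b2 = (-2, 4).

(0, -2)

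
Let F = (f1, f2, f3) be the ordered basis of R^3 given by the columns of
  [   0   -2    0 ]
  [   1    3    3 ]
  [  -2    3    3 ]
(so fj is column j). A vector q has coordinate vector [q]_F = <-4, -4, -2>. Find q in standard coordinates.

q = M [q]_F, where M has columns f1, ..., f3.
Carrying out the matrix-vector product, q = <8, -22, -10>.

<8, -22, -10>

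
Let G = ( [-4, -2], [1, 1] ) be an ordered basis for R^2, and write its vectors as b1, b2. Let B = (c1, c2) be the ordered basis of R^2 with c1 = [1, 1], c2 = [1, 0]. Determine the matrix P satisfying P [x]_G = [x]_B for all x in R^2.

Take x = bj: its G-coordinates are the j-th standard unit vector, so P e_j — column j of P — equals [bj]_B.
b1 = -2c1 - 2c2, giving column 1 = [-2, -2]; repeating for each j gives P = [[-2, 1], [-2, 0]].

[[-2, 1], [-2, 0]]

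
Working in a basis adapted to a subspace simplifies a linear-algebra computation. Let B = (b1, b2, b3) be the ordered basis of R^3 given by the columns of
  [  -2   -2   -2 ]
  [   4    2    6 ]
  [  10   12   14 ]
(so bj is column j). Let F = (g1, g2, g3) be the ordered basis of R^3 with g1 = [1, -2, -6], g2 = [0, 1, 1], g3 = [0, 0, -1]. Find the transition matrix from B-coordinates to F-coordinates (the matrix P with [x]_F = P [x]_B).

[[-2, -2, -2], [0, -2, 2], [2, -2, 0]]

Let M have columns bj and N have columns gj. Then for every x, N [x]_F = x = M [x]_B, so P = N^(-1) M.
Since det N = -1, N^(-1) has integer entries; multiplying gives P = [[-2, -2, -2], [0, -2, 2], [2, -2, 0]].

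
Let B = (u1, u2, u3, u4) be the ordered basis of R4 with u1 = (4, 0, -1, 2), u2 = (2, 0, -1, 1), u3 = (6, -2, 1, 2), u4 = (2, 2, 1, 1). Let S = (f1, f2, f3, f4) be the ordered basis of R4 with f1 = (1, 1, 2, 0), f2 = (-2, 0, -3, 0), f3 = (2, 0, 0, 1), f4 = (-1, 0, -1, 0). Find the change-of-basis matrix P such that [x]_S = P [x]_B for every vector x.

[[0, 0, -2, 2], [1, 1, -1, 1], [2, 1, 2, 1], [-2, -2, -2, 0]]

Column j of P is [uj]_S, since P maps B-coordinates to S-coordinates.
Expressing u1 in S: u1 = 0·f1 + f2 + 2f3 - 2f4, so column 1 of P is (0, 1, 2, -2).
Doing the same for each uj gives P = [[0, 0, -2, 2], [1, 1, -1, 1], [2, 1, 2, 1], [-2, -2, -2, 0]].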